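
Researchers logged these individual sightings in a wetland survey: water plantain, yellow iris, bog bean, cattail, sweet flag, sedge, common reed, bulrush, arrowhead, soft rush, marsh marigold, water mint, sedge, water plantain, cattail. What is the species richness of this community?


Total individuals logged = 15
Distinct species (count of individuals): water plantain (2), yellow iris (1), bog bean (1), cattail (2), sweet flag (1), sedge (2), common reed (1), bulrush (1), arrowhead (1), soft rush (1), marsh marigold (1), water mint (1)
Species richness = number of distinct species = 12

12


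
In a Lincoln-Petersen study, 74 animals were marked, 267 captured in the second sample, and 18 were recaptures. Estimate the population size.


N = M * C / R = 74 * 267 / 18 = 19758 / 18 = 1097.67 ≈ 1098

1098 individuals


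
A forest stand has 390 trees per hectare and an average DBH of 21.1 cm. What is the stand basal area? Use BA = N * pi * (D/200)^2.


(D/200)^2 = (21.1/200)^2 = 0.1055^2 = 0.01113025
Individual BA = 3.141593 * 0.01113025 = 0.0349667 m^2
Stand BA = 390 * 0.0349667 = 13.6370 ≈ 13.64 m^2/ha

13.64 m^2/ha


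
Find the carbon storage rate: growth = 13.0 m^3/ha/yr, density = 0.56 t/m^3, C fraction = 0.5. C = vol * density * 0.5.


C = 13.0 * 0.56 * 0.5 = 3.64 t C/ha/yr

3.64 t C/ha/yr


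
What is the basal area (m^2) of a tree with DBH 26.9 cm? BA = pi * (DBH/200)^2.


D/200 = 26.9/200 = 0.1345 m
(D/200)^2 = 0.1345^2 = 0.01809025
BA = 3.141593 * 0.01809025 = 0.0568322 ≈ 0.0568 m^2

0.0568 m^2


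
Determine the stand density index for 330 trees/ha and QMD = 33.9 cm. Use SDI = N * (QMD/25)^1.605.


QMD/25 = 33.9/25 = 1.356
(1.356)^1.605 = exp(1.605 * ln(1.356)) = exp(1.605 * 0.304539) = exp(0.488785) = 1.63033
SDI = 330 * 1.63033 = 538.009 ≈ 538

538


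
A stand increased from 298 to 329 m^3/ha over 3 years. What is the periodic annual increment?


PAI = (V2 - V1) / period = (329 - 298) / 3 = 31 / 3 = 10.3333 ≈ 10.33 m^3/ha/yr

10.33 m^3/ha/yr


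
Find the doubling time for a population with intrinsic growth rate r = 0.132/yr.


td = ln(2) / 0.132 = 0.693147 / 0.132 = 5.25111 ≈ 5.3 years

5.3 years


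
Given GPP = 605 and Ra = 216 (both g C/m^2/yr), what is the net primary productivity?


NPP = GPP - Ra = 605 - 216 = 389 g C/m^2/yr

389 g C/m^2/yr


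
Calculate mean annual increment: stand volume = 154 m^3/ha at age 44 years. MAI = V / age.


MAI = 154 / 44 = 3.50 m^3/ha/yr

3.50 m^3/ha/yr


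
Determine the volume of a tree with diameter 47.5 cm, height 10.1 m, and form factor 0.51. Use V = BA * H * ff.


(D/200)^2 = (47.5/200)^2 = 0.2375^2 = 0.05640625
BA = 3.141593 * 0.05640625 = 0.177205 m^2
V = 0.177205 * 10.1 * 0.51 = 0.912783 ≈ 0.913 m^3

0.913 m^3


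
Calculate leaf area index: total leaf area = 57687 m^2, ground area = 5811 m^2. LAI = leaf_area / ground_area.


LAI = 57687 / 5811 = 9.9272 ≈ 9.93

9.93


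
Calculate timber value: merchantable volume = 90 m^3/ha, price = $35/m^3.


Value = 90 * 35 = $3150/ha

$3150/ha


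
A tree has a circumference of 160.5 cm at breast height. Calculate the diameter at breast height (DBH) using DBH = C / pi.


DBH = C / pi = 160.5 / 3.141593 = 51.0887 ≈ 51.09 cm

51.09 cm


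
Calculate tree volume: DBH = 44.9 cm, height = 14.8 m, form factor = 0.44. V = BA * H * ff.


(D/200)^2 = (44.9/200)^2 = 0.2245^2 = 0.05040025
BA = 3.141593 * 0.05040025 = 0.158337 m^2
V = 0.158337 * 14.8 * 0.44 = 1.03109 ≈ 1.031 m^3

1.031 m^3


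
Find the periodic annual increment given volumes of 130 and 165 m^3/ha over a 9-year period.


PAI = (V2 - V1) / period = (165 - 130) / 9 = 35 / 9 = 3.8889 ≈ 3.89 m^3/ha/yr

3.89 m^3/ha/yr


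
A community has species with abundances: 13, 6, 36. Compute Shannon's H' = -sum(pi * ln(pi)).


Total N = 13 + 6 + 36 = 55
Per-species terms:
  p = 13/55 = 0.236364; ln(p) = -1.442382; p*ln(p) = 0.236364 * (-1.442382) = -0.340927
  p = 6/55 = 0.109091; ln(p) = -2.215573; p*ln(p) = 0.109091 * (-2.215573) = -0.241699
  p = 36/55 = 0.654545; ln(p) = -0.423815; p*ln(p) = 0.654545 * (-0.423815) = -0.277406
sum(p*ln(p)) = (-0.340927) + (-0.241699) + (-0.277406) = -0.860032
H' = -(-0.860032) = 0.860032 ≈ 0.8600

0.8600


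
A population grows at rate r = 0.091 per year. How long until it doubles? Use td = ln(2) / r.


td = ln(2) / 0.091 = 0.693147 / 0.091 = 7.61700 ≈ 7.6 years

7.6 years


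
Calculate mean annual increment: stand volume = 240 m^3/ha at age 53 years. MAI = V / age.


MAI = 240 / 53 = 4.5283 ≈ 4.53 m^3/ha/yr

4.53 m^3/ha/yr


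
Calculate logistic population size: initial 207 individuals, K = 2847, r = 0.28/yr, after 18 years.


(K - N0)/N0 = (2847 - 207)/207 = 2640/207 = 12.7536
r*t = 0.28 * 18 = 5.04; exp(-5.04) = 0.00647375
12.7536 * 0.00647375 = 0.0825636
1 + 0.0825636 = 1.08256
N = 2847 / 1.08256 = 2629.88 ≈ 2630

2630


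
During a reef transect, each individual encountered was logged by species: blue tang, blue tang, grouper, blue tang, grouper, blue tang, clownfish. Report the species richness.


Total individuals logged = 7
Distinct species (count of individuals): blue tang (4), grouper (2), clownfish (1)
Species richness = number of distinct species = 3

3


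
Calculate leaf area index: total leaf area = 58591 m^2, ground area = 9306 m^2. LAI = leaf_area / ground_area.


LAI = 58591 / 9306 = 6.2960 ≈ 6.30

6.30


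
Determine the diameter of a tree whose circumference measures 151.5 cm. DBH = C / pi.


DBH = C / pi = 151.5 / 3.141593 = 48.2239 ≈ 48.22 cm

48.22 cm


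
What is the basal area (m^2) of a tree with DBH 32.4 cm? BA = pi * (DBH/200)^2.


D/200 = 32.4/200 = 0.162 m
(D/200)^2 = 0.162^2 = 0.026244
BA = 3.141593 * 0.026244 = 0.0824480 ≈ 0.0824 m^2

0.0824 m^2


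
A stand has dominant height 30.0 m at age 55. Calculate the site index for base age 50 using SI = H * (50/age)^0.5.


50/55 = 0.909091
(0.909091)^0.5 = 0.953463
SI = 30.0 * 0.953463 = 28.6039 ≈ 28.6 m

28.6 m


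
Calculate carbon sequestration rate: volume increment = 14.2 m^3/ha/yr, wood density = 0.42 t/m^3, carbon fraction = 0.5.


C = 14.2 * 0.42 * 0.5 = 2.982 ≈ 2.98 t C/ha/yr

2.98 t C/ha/yr


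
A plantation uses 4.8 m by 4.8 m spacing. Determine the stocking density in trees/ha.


N = 10000 / 4.8^2 = 10000 / 23.04 = 434.028 ≈ 434 trees/ha

434 trees/ha


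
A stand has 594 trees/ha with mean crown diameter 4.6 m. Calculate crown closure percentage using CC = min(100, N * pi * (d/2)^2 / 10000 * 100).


(d/2)^2 = (4.6/2)^2 = 2.3^2 = 5.29
Crown area = 3.141593 * 5.29 = 16.6190 m^2
N * area / 10000 * 100 = 594 * 16.6190 / 10000 * 100 = 98.7169
CC = min(100, 98.7169) = 98.7169 ≈ 98.7%

98.7%


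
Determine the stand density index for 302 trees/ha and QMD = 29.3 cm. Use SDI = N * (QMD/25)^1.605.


QMD/25 = 29.3/25 = 1.172
(1.172)^1.605 = exp(1.605 * ln(1.172)) = exp(1.605 * 0.158712) = exp(0.254733) = 1.29012
SDI = 302 * 1.29012 = 389.616 ≈ 390

390


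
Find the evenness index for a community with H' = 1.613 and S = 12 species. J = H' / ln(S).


ln(12) = 2.48491
J = H' / ln(S) = 1.613 / 2.48491 = 0.649118 ≈ 0.6491

0.6491


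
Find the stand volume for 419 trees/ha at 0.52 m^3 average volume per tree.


V_stand = 419 * 0.52 = 217.88 ≈ 217.9 m^3/ha

217.9 m^3/ha


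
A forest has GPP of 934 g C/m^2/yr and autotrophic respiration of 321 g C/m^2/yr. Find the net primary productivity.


NPP = GPP - Ra = 934 - 321 = 613 g C/m^2/yr

613 g C/m^2/yr


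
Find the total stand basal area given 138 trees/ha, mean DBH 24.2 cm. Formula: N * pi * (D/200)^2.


(D/200)^2 = (24.2/200)^2 = 0.121^2 = 0.014641
Individual BA = 3.141593 * 0.014641 = 0.0459961 m^2
Stand BA = 138 * 0.0459961 = 6.34746 ≈ 6.35 m^2/ha

6.35 m^2/ha


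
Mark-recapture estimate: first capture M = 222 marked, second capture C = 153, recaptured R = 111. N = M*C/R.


N = M * C / R = 222 * 153 / 111 = 33966 / 111 = 306

306 individuals


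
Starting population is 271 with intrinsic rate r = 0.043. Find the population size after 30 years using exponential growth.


r*t = 0.043 * 30 = 1.29
exp(1.29) = 3.63279
N = 271 * 3.63279 = 984.486 ≈ 984

984


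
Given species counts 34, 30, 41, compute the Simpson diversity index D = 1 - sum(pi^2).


Total N = 34 + 30 + 41 = 105
Per-species terms:
  p = 34/105 = 0.323810; p^2 = 0.323810^2 = 0.104853
  p = 30/105 = 0.285714; p^2 = 0.285714^2 = 0.081632
  p = 41/105 = 0.390476; p^2 = 0.390476^2 = 0.152472
sum(p^2) = 0.104853 + 0.081632 + 0.152472 = 0.338957
D = 1 - 0.338957 = 0.661043 ≈ 0.6610

0.6610


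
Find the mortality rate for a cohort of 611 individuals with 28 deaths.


Mortality rate = 28 / 611 = 0.045827 ≈ 0.0458

0.0458


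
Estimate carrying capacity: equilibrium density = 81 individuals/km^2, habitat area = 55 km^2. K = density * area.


K = 81 * 55 = 4455 individuals

4455 individuals


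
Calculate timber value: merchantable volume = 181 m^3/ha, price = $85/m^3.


Value = 181 * 85 = $15385/ha

$15385/ha


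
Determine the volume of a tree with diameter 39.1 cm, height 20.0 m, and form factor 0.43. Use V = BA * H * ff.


(D/200)^2 = (39.1/200)^2 = 0.1955^2 = 0.03822025
BA = 3.141593 * 0.03822025 = 0.120072 m^2
V = 0.120072 * 20.0 * 0.43 = 1.03262 ≈ 1.033 m^3

1.033 m^3


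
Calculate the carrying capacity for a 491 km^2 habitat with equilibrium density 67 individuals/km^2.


K = 67 * 491 = 32897 individuals

32897 individuals


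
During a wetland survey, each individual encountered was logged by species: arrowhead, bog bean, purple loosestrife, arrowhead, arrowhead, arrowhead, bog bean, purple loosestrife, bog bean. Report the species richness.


Total individuals logged = 9
Distinct species (count of individuals): arrowhead (4), bog bean (3), purple loosestrife (2)
Species richness = number of distinct species = 3

3


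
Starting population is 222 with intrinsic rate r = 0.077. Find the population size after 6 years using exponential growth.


r*t = 0.077 * 6 = 0.462
exp(0.462) = 1.58725
N = 222 * 1.58725 = 352.370 ≈ 352

352


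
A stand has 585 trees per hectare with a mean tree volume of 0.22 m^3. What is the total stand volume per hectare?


V_stand = 585 * 0.22 = 128.7 m^3/ha

128.7 m^3/ha


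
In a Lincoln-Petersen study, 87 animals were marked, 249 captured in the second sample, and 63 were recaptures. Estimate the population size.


N = M * C / R = 87 * 249 / 63 = 21663 / 63 = 343.86 ≈ 344

344 individuals


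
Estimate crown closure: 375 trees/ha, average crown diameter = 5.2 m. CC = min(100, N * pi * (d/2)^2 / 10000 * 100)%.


(d/2)^2 = (5.2/2)^2 = 2.6^2 = 6.76
Crown area = 3.141593 * 6.76 = 21.2372 m^2
N * area / 10000 * 100 = 375 * 21.2372 / 10000 * 100 = 79.6395
CC = min(100, 79.6395) = 79.6395 ≈ 79.6%

79.6%


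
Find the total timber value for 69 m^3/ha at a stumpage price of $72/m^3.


Value = 69 * 72 = $4968/ha

$4968/ha


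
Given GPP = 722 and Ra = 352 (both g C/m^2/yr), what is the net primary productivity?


NPP = GPP - Ra = 722 - 352 = 370 g C/m^2/yr

370 g C/m^2/yr


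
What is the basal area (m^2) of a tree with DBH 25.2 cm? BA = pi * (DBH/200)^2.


D/200 = 25.2/200 = 0.126 m
(D/200)^2 = 0.126^2 = 0.015876
BA = 3.141593 * 0.015876 = 0.0498759 ≈ 0.0499 m^2

0.0499 m^2


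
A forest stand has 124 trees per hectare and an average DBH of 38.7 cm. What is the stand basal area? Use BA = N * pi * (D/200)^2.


(D/200)^2 = (38.7/200)^2 = 0.1935^2 = 0.03744225
Individual BA = 3.141593 * 0.03744225 = 0.117628 m^2
Stand BA = 124 * 0.117628 = 14.5859 ≈ 14.59 m^2/ha

14.59 m^2/ha


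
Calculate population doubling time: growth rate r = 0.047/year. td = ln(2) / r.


td = ln(2) / 0.047 = 0.693147 / 0.047 = 14.7478 ≈ 14.7 years

14.7 years


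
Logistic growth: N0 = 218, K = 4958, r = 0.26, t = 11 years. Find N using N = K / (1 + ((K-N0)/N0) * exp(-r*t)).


(K - N0)/N0 = (4958 - 218)/218 = 4740/218 = 21.7431
r*t = 0.26 * 11 = 2.86; exp(-2.86) = 0.0572688
21.7431 * 0.0572688 = 1.24520
1 + 1.24520 = 2.24520
N = 4958 / 2.24520 = 2208.27 ≈ 2208

2208


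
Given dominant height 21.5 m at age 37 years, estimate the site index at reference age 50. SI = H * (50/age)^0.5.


50/37 = 1.35135
(1.35135)^0.5 = 1.16248
SI = 21.5 * 1.16248 = 24.9933 ≈ 25.0 m

25.0 m


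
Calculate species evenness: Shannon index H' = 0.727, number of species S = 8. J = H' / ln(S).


ln(8) = 2.07944
J = H' / ln(S) = 0.727 / 2.07944 = 0.349613 ≈ 0.3496

0.3496


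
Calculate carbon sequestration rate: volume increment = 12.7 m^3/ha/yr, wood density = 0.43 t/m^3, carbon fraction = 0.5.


C = 12.7 * 0.43 * 0.5 = 2.7305 ≈ 2.73 t C/ha/yr

2.73 t C/ha/yr


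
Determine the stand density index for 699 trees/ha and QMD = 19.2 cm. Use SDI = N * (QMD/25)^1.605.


QMD/25 = 19.2/25 = 0.768
(0.768)^1.605 = exp(1.605 * ln(0.768)) = exp(1.605 * (-0.263966)) = exp(-0.423665) = 0.654643
SDI = 699 * 0.654643 = 457.595 ≈ 458

458


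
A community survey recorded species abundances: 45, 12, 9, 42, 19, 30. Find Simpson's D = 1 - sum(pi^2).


Total N = 45 + 12 + 9 + 42 + 19 + 30 = 157
Per-species terms:
  p = 45/157 = 0.286624; p^2 = 0.286624^2 = 0.082153
  p = 12/157 = 0.076433; p^2 = 0.076433^2 = 0.005842
  p = 9/157 = 0.057325; p^2 = 0.057325^2 = 0.003286
  p = 42/157 = 0.267516; p^2 = 0.267516^2 = 0.071565
  p = 19/157 = 0.121019; p^2 = 0.121019^2 = 0.014646
  p = 30/157 = 0.191083; p^2 = 0.191083^2 = 0.036513
sum(p^2) = 0.082153 + 0.005842 + 0.003286 + 0.071565 + 0.014646 + 0.036513 = 0.214005
D = 1 - 0.214005 = 0.785995 ≈ 0.7860

0.7860


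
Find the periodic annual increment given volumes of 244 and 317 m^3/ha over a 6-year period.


PAI = (V2 - V1) / period = (317 - 244) / 6 = 73 / 6 = 12.1667 ≈ 12.17 m^3/ha/yr

12.17 m^3/ha/yr


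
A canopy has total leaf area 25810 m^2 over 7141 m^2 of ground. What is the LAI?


LAI = 25810 / 7141 = 3.6143 ≈ 3.61

3.61


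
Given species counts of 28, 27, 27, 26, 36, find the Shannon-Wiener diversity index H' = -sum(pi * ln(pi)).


Total N = 28 + 27 + 27 + 26 + 36 = 144
Per-species terms:
  p = 28/144 = 0.194444; ln(p) = -1.637611; p*ln(p) = 0.194444 * (-1.637611) = -0.318424
  p = 27/144 = 0.187500; ln(p) = -1.673976; p*ln(p) = 0.187500 * (-1.673976) = -0.313871
  p = 27/144 = 0.187500; ln(p) = -1.673976; p*ln(p) = 0.187500 * (-1.673976) = -0.313871
  p = 26/144 = 0.180556; ln(p) = -1.711714; p*ln(p) = 0.180556 * (-1.711714) = -0.309060
  p = 36/144 = 0.250000; ln(p) = -1.386294; p*ln(p) = 0.250000 * (-1.386294) = -0.346574
sum(p*ln(p)) = (-0.318424) + (-0.313871) + (-0.313871) + (-0.309060) + (-0.346574) = -1.601800
H' = -(-1.601800) = 1.601800 ≈ 1.6018

1.6018


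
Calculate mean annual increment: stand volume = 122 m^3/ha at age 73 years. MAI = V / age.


MAI = 122 / 73 = 1.6712 ≈ 1.67 m^3/ha/yr

1.67 m^3/ha/yr


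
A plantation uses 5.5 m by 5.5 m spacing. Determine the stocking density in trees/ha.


N = 10000 / 5.5^2 = 10000 / 30.25 = 330.579 ≈ 331 trees/ha

331 trees/ha


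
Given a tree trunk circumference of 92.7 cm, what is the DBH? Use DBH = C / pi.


DBH = C / pi = 92.7 / 3.141593 = 29.5073 ≈ 29.51 cm

29.51 cm


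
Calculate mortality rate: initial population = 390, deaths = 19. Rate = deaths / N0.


Mortality rate = 19 / 390 = 0.048718 ≈ 0.0487

0.0487


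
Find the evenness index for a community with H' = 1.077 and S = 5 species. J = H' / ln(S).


ln(5) = 1.60944
J = H' / ln(S) = 1.077 / 1.60944 = 0.669177 ≈ 0.6692

0.6692


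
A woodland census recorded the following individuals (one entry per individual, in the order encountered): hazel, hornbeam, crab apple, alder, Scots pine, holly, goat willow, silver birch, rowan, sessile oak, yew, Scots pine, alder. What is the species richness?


Total individuals logged = 13
Distinct species (count of individuals): hazel (1), hornbeam (1), crab apple (1), alder (2), Scots pine (2), holly (1), goat willow (1), silver birch (1), rowan (1), sessile oak (1), yew (1)
Species richness = number of distinct species = 11

11


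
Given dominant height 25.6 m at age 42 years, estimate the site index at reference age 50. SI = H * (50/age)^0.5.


50/42 = 1.19048
(1.19048)^0.5 = 1.09109
SI = 25.6 * 1.09109 = 27.9319 ≈ 27.9 m

27.9 m


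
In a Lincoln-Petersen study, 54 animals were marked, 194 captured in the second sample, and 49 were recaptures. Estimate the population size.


N = M * C / R = 54 * 194 / 49 = 10476 / 49 = 213.80 ≈ 214

214 individuals


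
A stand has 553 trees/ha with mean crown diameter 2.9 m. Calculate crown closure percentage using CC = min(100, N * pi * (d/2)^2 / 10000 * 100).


(d/2)^2 = (2.9/2)^2 = 1.45^2 = 2.1025
Crown area = 3.141593 * 2.1025 = 6.60520 m^2
N * area / 10000 * 100 = 553 * 6.60520 / 10000 * 100 = 36.5268
CC = min(100, 36.5268) = 36.5268 ≈ 36.5%

36.5%


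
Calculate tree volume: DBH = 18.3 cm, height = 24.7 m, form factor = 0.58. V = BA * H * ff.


(D/200)^2 = (18.3/200)^2 = 0.0915^2 = 0.00837225
BA = 3.141593 * 0.00837225 = 0.0263022 m^2
V = 0.0263022 * 24.7 * 0.58 = 0.376805 ≈ 0.377 m^3

0.377 m^3


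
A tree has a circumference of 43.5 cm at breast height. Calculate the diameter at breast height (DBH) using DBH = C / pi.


DBH = C / pi = 43.5 / 3.141593 = 13.8465 ≈ 13.85 cm

13.85 cm


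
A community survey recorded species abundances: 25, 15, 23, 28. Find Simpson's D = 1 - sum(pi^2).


Total N = 25 + 15 + 23 + 28 = 91
Per-species terms:
  p = 25/91 = 0.274725; p^2 = 0.274725^2 = 0.075474
  p = 15/91 = 0.164835; p^2 = 0.164835^2 = 0.027171
  p = 23/91 = 0.252747; p^2 = 0.252747^2 = 0.063881
  p = 28/91 = 0.307692; p^2 = 0.307692^2 = 0.094674
sum(p^2) = 0.075474 + 0.027171 + 0.063881 + 0.094674 = 0.261200
D = 1 - 0.261200 = 0.738800 ≈ 0.7388

0.7388


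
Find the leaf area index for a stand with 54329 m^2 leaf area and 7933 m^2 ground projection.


LAI = 54329 / 7933 = 6.8485 ≈ 6.85

6.85


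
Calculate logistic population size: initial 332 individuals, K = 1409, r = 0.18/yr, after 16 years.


(K - N0)/N0 = (1409 - 332)/332 = 1077/332 = 3.24398
r*t = 0.18 * 16 = 2.88; exp(-2.88) = 0.0561348
3.24398 * 0.0561348 = 0.182100
1 + 0.182100 = 1.18210
N = 1409 / 1.18210 = 1191.95 ≈ 1192

1192


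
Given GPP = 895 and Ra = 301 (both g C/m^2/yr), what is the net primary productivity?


NPP = GPP - Ra = 895 - 301 = 594 g C/m^2/yr

594 g C/m^2/yr


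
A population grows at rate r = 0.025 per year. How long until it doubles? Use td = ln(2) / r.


td = ln(2) / 0.025 = 0.693147 / 0.025 = 27.7259 ≈ 27.7 years

27.7 years


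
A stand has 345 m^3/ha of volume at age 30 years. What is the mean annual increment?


MAI = 345 / 30 = 11.50 m^3/ha/yr

11.50 m^3/ha/yr


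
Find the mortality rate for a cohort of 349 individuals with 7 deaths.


Mortality rate = 7 / 349 = 0.020057 ≈ 0.0201

0.0201


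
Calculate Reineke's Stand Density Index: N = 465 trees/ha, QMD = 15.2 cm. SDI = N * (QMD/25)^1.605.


QMD/25 = 15.2/25 = 0.608
(0.608)^1.605 = exp(1.605 * ln(0.608)) = exp(1.605 * (-0.497580)) = exp(-0.798616) = 0.449951
SDI = 465 * 0.449951 = 209.227 ≈ 209

209


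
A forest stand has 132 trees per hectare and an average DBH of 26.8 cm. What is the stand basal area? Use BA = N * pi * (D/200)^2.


(D/200)^2 = (26.8/200)^2 = 0.134^2 = 0.017956
Individual BA = 3.141593 * 0.017956 = 0.0564104 m^2
Stand BA = 132 * 0.0564104 = 7.44617 ≈ 7.45 m^2/ha

7.45 m^2/ha


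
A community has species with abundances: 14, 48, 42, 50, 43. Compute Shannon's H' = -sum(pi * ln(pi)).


Total N = 14 + 48 + 42 + 50 + 43 = 197
Per-species terms:
  p = 14/197 = 0.071066; ln(p) = -2.644146; p*ln(p) = 0.071066 * (-2.644146) = -0.187909
  p = 48/197 = 0.243655; ln(p) = -1.412002; p*ln(p) = 0.243655 * (-1.412002) = -0.344041
  p = 42/197 = 0.213198; ln(p) = -1.545534; p*ln(p) = 0.213198 * (-1.545534) = -0.329505
  p = 50/197 = 0.253807; ln(p) = -1.371181; p*ln(p) = 0.253807 * (-1.371181) = -0.348015
  p = 43/197 = 0.218274; ln(p) = -1.522004; p*ln(p) = 0.218274 * (-1.522004) = -0.332214
sum(p*ln(p)) = (-0.187909) + (-0.344041) + (-0.329505) + (-0.348015) + (-0.332214) = -1.541684
H' = -(-1.541684) = 1.541684 ≈ 1.5417

1.5417


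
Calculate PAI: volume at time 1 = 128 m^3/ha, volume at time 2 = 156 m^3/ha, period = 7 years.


PAI = (V2 - V1) / period = (156 - 128) / 7 = 28 / 7 = 4.00 m^3/ha/yr

4.00 m^3/ha/yr


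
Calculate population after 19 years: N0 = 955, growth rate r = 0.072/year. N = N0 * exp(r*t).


r*t = 0.072 * 19 = 1.368
exp(1.368) = 3.92749
N = 955 * 3.92749 = 3750.75 ≈ 3751

3751


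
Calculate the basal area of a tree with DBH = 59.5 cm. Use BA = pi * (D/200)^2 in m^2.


D/200 = 59.5/200 = 0.2975 m
(D/200)^2 = 0.2975^2 = 0.08850625
BA = 3.141593 * 0.08850625 = 0.278051 ≈ 0.2781 m^2

0.2781 m^2


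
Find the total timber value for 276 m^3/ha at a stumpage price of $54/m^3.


Value = 276 * 54 = $14904/ha

$14904/ha


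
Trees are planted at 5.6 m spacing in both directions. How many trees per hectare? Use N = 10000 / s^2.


N = 10000 / 5.6^2 = 10000 / 31.36 = 318.878 ≈ 319 trees/ha

319 trees/ha


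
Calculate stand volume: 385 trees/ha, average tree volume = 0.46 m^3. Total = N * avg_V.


V_stand = 385 * 0.46 = 177.1 m^3/ha

177.1 m^3/ha


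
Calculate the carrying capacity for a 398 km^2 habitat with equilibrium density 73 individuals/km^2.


K = 73 * 398 = 29054 individuals

29054 individuals


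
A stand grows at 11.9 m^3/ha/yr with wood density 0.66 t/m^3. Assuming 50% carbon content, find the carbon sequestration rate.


C = 11.9 * 0.66 * 0.5 = 3.927 ≈ 3.93 t C/ha/yr

3.93 t C/ha/yr


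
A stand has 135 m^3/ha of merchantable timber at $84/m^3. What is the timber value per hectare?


Value = 135 * 84 = $11340/ha

$11340/ha


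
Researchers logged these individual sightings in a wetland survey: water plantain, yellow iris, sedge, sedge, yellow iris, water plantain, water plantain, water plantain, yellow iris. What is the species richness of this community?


Total individuals logged = 9
Distinct species (count of individuals): water plantain (4), yellow iris (3), sedge (2)
Species richness = number of distinct species = 3

3


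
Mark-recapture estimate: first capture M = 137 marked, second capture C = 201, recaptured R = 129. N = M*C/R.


N = M * C / R = 137 * 201 / 129 = 27537 / 129 = 213.47 ≈ 213

213 individuals


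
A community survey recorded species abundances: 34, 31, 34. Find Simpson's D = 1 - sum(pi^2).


Total N = 34 + 31 + 34 = 99
Per-species terms:
  p = 34/99 = 0.343434; p^2 = 0.343434^2 = 0.117947
  p = 31/99 = 0.313131; p^2 = 0.313131^2 = 0.098051
  p = 34/99 = 0.343434; p^2 = 0.343434^2 = 0.117947
sum(p^2) = 0.117947 + 0.098051 + 0.117947 = 0.333945
D = 1 - 0.333945 = 0.666055 ≈ 0.6661

0.6661


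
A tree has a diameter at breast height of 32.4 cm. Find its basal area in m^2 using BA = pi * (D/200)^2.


D/200 = 32.4/200 = 0.162 m
(D/200)^2 = 0.162^2 = 0.026244
BA = 3.141593 * 0.026244 = 0.0824480 ≈ 0.0824 m^2

0.0824 m^2


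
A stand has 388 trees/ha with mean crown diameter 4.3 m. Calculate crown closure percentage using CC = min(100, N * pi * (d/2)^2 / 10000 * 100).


(d/2)^2 = (4.3/2)^2 = 2.15^2 = 4.6225
Crown area = 3.141593 * 4.6225 = 14.5220 m^2
N * area / 10000 * 100 = 388 * 14.5220 / 10000 * 100 = 56.3454
CC = min(100, 56.3454) = 56.3454 ≈ 56.3%

56.3%


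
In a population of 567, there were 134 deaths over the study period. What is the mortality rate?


Mortality rate = 134 / 567 = 0.236332 ≈ 0.2363

0.2363


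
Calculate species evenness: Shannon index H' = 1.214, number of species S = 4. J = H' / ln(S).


ln(4) = 1.38629
J = H' / ln(S) = 1.214 / 1.38629 = 0.875719 ≈ 0.8757

0.8757


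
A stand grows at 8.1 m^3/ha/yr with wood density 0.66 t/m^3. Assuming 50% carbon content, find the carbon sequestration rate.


C = 8.1 * 0.66 * 0.5 = 2.673 ≈ 2.67 t C/ha/yr

2.67 t C/ha/yr


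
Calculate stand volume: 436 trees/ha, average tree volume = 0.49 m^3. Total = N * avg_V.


V_stand = 436 * 0.49 = 213.64 ≈ 213.6 m^3/ha

213.6 m^3/ha


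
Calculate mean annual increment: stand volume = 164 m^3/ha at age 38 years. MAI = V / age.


MAI = 164 / 38 = 4.3158 ≈ 4.32 m^3/ha/yr

4.32 m^3/ha/yr


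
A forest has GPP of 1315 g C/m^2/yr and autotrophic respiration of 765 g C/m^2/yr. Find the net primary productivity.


NPP = GPP - Ra = 1315 - 765 = 550 g C/m^2/yr

550 g C/m^2/yr


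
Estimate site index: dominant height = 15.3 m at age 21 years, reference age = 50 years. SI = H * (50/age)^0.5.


50/21 = 2.38095
(2.38095)^0.5 = 1.54303
SI = 15.3 * 1.54303 = 23.6084 ≈ 23.6 m

23.6 m


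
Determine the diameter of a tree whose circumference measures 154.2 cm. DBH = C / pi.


DBH = C / pi = 154.2 / 3.141593 = 49.0834 ≈ 49.08 cm

49.08 cm


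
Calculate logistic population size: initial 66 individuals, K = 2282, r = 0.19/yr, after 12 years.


(K - N0)/N0 = (2282 - 66)/66 = 2216/66 = 33.5758
r*t = 0.19 * 12 = 2.28; exp(-2.28) = 0.102284
33.5758 * 0.102284 = 3.43427
1 + 3.43427 = 4.43427
N = 2282 / 4.43427 = 514.628 ≈ 515

515


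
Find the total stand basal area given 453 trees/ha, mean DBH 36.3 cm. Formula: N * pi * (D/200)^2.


(D/200)^2 = (36.3/200)^2 = 0.1815^2 = 0.03294225
Individual BA = 3.141593 * 0.03294225 = 0.103491 m^2
Stand BA = 453 * 0.103491 = 46.8814 ≈ 46.88 m^2/ha

46.88 m^2/ha


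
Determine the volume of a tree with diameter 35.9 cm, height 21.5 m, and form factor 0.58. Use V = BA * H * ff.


(D/200)^2 = (35.9/200)^2 = 0.1795^2 = 0.03222025
BA = 3.141593 * 0.03222025 = 0.101223 m^2
V = 0.101223 * 21.5 * 0.58 = 1.26225 ≈ 1.262 m^3

1.262 m^3


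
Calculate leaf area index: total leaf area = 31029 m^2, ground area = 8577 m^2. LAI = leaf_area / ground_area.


LAI = 31029 / 8577 = 3.6177 ≈ 3.62

3.62


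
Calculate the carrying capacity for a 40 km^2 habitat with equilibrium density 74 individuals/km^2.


K = 74 * 40 = 2960 individuals

2960 individuals


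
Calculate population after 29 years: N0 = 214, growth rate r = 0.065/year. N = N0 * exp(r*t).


r*t = 0.065 * 29 = 1.885
exp(1.885) = 6.58635
N = 214 * 6.58635 = 1409.48 ≈ 1409

1409


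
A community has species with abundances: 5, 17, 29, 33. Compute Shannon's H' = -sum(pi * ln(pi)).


Total N = 5 + 17 + 29 + 33 = 84
Per-species terms:
  p = 5/84 = 0.059524; ln(p) = -2.821376; p*ln(p) = 0.059524 * (-2.821376) = -0.167940
  p = 17/84 = 0.202381; ln(p) = -1.597603; p*ln(p) = 0.202381 * (-1.597603) = -0.323324
  p = 29/84 = 0.345238; ln(p) = -1.063521; p*ln(p) = 0.345238 * (-1.063521) = -0.367168
  p = 33/84 = 0.392857; ln(p) = -0.934310; p*ln(p) = 0.392857 * (-0.934310) = -0.367050
sum(p*ln(p)) = (-0.167940) + (-0.323324) + (-0.367168) + (-0.367050) = -1.225482
H' = -(-1.225482) = 1.225482 ≈ 1.2255

1.2255


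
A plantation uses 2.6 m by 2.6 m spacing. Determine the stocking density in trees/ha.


N = 10000 / 2.6^2 = 10000 / 6.76 = 1479.29 ≈ 1479 trees/ha

1479 trees/ha


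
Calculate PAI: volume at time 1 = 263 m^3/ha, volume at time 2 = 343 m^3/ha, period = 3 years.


PAI = (V2 - V1) / period = (343 - 263) / 3 = 80 / 3 = 26.6667 ≈ 26.67 m^3/ha/yr

26.67 m^3/ha/yr


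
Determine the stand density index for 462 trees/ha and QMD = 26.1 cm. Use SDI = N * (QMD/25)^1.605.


QMD/25 = 26.1/25 = 1.044
(1.044)^1.605 = exp(1.605 * ln(1.044)) = exp(1.605 * 0.0430595) = exp(0.0691105) = 1.07155
SDI = 462 * 1.07155 = 495.056 ≈ 495

495


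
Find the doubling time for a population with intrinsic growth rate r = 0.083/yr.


td = ln(2) / 0.083 = 0.693147 / 0.083 = 8.35117 ≈ 8.4 years

8.4 years


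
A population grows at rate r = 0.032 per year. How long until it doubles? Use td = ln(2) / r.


td = ln(2) / 0.032 = 0.693147 / 0.032 = 21.6608 ≈ 21.7 years

21.7 years


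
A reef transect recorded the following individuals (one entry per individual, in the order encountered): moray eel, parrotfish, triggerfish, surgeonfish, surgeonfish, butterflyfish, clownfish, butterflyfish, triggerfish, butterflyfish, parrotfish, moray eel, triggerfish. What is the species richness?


Total individuals logged = 13
Distinct species (count of individuals): moray eel (2), parrotfish (2), triggerfish (3), surgeonfish (2), butterflyfish (3), clownfish (1)
Species richness = number of distinct species = 6

6


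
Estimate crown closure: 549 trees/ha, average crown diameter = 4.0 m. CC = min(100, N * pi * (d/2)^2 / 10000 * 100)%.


(d/2)^2 = (4.0/2)^2 = 2^2 = 4
Crown area = 3.141593 * 4 = 12.5664 m^2
N * area / 10000 * 100 = 549 * 12.5664 / 10000 * 100 = 68.9895
CC = min(100, 68.9895) = 68.9895 ≈ 69.0%

69.0%


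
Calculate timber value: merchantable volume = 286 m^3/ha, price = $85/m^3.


Value = 286 * 85 = $24310/ha

$24310/ha


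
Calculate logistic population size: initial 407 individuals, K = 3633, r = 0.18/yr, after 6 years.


(K - N0)/N0 = (3633 - 407)/407 = 3226/407 = 7.92629
r*t = 0.18 * 6 = 1.08; exp(-1.08) = 0.339596
7.92629 * 0.339596 = 2.69174
1 + 2.69174 = 3.69174
N = 3633 / 3.69174 = 984.089 ≈ 984

984


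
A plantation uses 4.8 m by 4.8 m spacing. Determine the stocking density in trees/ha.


N = 10000 / 4.8^2 = 10000 / 23.04 = 434.028 ≈ 434 trees/ha

434 trees/ha


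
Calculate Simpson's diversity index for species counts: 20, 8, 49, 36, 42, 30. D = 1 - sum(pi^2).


Total N = 20 + 8 + 49 + 36 + 42 + 30 = 185
Per-species terms:
  p = 20/185 = 0.108108; p^2 = 0.108108^2 = 0.011687
  p = 8/185 = 0.043243; p^2 = 0.043243^2 = 0.001870
  p = 49/185 = 0.264865; p^2 = 0.264865^2 = 0.070153
  p = 36/185 = 0.194595; p^2 = 0.194595^2 = 0.037867
  p = 42/185 = 0.227027; p^2 = 0.227027^2 = 0.051541
  p = 30/185 = 0.162162; p^2 = 0.162162^2 = 0.026297
sum(p^2) = 0.011687 + 0.001870 + 0.070153 + 0.037867 + 0.051541 + 0.026297 = 0.199415
D = 1 - 0.199415 = 0.800585 ≈ 0.8006

0.8006


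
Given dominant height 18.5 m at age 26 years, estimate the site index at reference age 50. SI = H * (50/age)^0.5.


50/26 = 1.92308
(1.92308)^0.5 = 1.38675
SI = 18.5 * 1.38675 = 25.6549 ≈ 25.7 m

25.7 m


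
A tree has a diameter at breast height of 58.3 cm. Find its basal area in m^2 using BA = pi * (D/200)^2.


D/200 = 58.3/200 = 0.2915 m
(D/200)^2 = 0.2915^2 = 0.08497225
BA = 3.141593 * 0.08497225 = 0.266948 ≈ 0.2669 m^2

0.2669 m^2


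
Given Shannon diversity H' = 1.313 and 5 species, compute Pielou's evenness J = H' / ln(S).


ln(5) = 1.60944
J = H' / ln(S) = 1.313 / 1.60944 = 0.815812 ≈ 0.8158

0.8158


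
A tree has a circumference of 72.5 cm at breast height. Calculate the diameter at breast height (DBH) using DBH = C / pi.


DBH = C / pi = 72.5 / 3.141593 = 23.0775 ≈ 23.08 cm

23.08 cm


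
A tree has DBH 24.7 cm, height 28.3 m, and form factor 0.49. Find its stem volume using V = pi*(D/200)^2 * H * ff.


(D/200)^2 = (24.7/200)^2 = 0.1235^2 = 0.01525225
BA = 3.141593 * 0.01525225 = 0.0479164 m^2
V = 0.0479164 * 28.3 * 0.49 = 0.664457 ≈ 0.664 m^3

0.664 m^3


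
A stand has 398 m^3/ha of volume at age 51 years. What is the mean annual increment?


MAI = 398 / 51 = 7.8039 ≈ 7.80 m^3/ha/yr

7.80 m^3/ha/yr


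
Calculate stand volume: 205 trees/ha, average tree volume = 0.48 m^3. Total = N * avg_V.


V_stand = 205 * 0.48 = 98.4 m^3/ha

98.4 m^3/ha


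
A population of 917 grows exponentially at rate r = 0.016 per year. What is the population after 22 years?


r*t = 0.016 * 22 = 0.352
exp(0.352) = 1.42191
N = 917 * 1.42191 = 1303.89 ≈ 1304

1304


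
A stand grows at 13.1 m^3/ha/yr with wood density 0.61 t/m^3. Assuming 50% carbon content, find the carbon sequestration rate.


C = 13.1 * 0.61 * 0.5 = 3.9955 ≈ 4.00 t C/ha/yr

4.00 t C/ha/yr


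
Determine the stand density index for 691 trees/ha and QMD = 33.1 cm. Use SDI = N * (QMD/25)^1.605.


QMD/25 = 33.1/25 = 1.324
(1.324)^1.605 = exp(1.605 * ln(1.324)) = exp(1.605 * 0.280657) = exp(0.450454) = 1.56902
SDI = 691 * 1.56902 = 1084.19 ≈ 1084

1084


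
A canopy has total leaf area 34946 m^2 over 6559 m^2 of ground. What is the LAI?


LAI = 34946 / 6559 = 5.3279 ≈ 5.33

5.33


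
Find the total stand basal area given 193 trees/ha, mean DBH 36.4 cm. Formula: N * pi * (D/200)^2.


(D/200)^2 = (36.4/200)^2 = 0.182^2 = 0.033124
Individual BA = 3.141593 * 0.033124 = 0.104062 m^2
Stand BA = 193 * 0.104062 = 20.0840 ≈ 20.08 m^2/ha

20.08 m^2/ha


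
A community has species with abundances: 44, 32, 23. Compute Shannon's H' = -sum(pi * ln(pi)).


Total N = 44 + 32 + 23 = 99
Per-species terms:
  p = 44/99 = 0.444444; ln(p) = -0.810931; p*ln(p) = 0.444444 * (-0.810931) = -0.360413
  p = 32/99 = 0.323232; ln(p) = -1.129385; p*ln(p) = 0.323232 * (-1.129385) = -0.365053
  p = 23/99 = 0.232323; ln(p) = -1.459627; p*ln(p) = 0.232323 * (-1.459627) = -0.339105
sum(p*ln(p)) = (-0.360413) + (-0.365053) + (-0.339105) = -1.064571
H' = -(-1.064571) = 1.064571 ≈ 1.0646

1.0646


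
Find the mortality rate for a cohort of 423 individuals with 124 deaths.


Mortality rate = 124 / 423 = 0.293144 ≈ 0.2931

0.2931


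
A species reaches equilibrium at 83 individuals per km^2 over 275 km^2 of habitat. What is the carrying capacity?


K = 83 * 275 = 22825 individuals

22825 individuals


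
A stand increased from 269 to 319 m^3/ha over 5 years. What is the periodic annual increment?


PAI = (V2 - V1) / period = (319 - 269) / 5 = 50 / 5 = 10.00 m^3/ha/yr

10.00 m^3/ha/yr


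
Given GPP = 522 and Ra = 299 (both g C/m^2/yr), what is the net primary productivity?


NPP = GPP - Ra = 522 - 299 = 223 g C/m^2/yr

223 g C/m^2/yr


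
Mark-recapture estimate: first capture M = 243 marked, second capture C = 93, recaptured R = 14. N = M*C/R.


N = M * C / R = 243 * 93 / 14 = 22599 / 14 = 1614.21 ≈ 1614

1614 individuals


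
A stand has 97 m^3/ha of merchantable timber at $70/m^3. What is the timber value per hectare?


Value = 97 * 70 = $6790/ha

$6790/ha


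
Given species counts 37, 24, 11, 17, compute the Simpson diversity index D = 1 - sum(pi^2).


Total N = 37 + 24 + 11 + 17 = 89
Per-species terms:
  p = 37/89 = 0.415730; p^2 = 0.415730^2 = 0.172831
  p = 24/89 = 0.269663; p^2 = 0.269663^2 = 0.072718
  p = 11/89 = 0.123596; p^2 = 0.123596^2 = 0.015276
  p = 17/89 = 0.191011; p^2 = 0.191011^2 = 0.036485
sum(p^2) = 0.172831 + 0.072718 + 0.015276 + 0.036485 = 0.297310
D = 1 - 0.297310 = 0.702690 ≈ 0.7027

0.7027


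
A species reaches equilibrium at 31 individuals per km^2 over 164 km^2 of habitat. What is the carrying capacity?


K = 31 * 164 = 5084 individuals

5084 individuals


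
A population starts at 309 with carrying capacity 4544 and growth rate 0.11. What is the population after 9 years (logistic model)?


(K - N0)/N0 = (4544 - 309)/309 = 4235/309 = 13.7055
r*t = 0.11 * 9 = 0.99; exp(-0.99) = 0.371577
13.7055 * 0.371577 = 5.09265
1 + 5.09265 = 6.09265
N = 4544 / 6.09265 = 745.817 ≈ 746

746


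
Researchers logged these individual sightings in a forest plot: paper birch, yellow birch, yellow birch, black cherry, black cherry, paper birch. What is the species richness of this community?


Total individuals logged = 6
Distinct species (count of individuals): paper birch (2), yellow birch (2), black cherry (2)
Species richness = number of distinct species = 3

3


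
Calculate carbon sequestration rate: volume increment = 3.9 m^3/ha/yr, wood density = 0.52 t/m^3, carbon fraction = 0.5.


C = 3.9 * 0.52 * 0.5 = 1.014 ≈ 1.01 t C/ha/yr

1.01 t C/ha/yr


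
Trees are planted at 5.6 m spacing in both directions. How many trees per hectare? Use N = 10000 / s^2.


N = 10000 / 5.6^2 = 10000 / 31.36 = 318.878 ≈ 319 trees/ha

319 trees/ha


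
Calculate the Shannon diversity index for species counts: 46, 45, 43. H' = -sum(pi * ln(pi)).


Total N = 46 + 45 + 43 = 134
Per-species terms:
  p = 46/134 = 0.343284; ln(p) = -1.069197; p*ln(p) = 0.343284 * (-1.069197) = -0.367038
  p = 45/134 = 0.335821; ln(p) = -1.091177; p*ln(p) = 0.335821 * (-1.091177) = -0.366440
  p = 43/134 = 0.320896; ln(p) = -1.136638; p*ln(p) = 0.320896 * (-1.136638) = -0.364743
sum(p*ln(p)) = (-0.367038) + (-0.366440) + (-0.364743) = -1.098221
H' = -(-1.098221) = 1.098221 ≈ 1.0982

1.0982


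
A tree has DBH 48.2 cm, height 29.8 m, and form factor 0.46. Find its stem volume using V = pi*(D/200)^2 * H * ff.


(D/200)^2 = (48.2/200)^2 = 0.241^2 = 0.058081
BA = 3.141593 * 0.058081 = 0.182467 m^2
V = 0.182467 * 29.8 * 0.46 = 2.50126 ≈ 2.501 m^3

2.501 m^3


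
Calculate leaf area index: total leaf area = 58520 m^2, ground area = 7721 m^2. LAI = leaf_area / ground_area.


LAI = 58520 / 7721 = 7.5793 ≈ 7.58

7.58


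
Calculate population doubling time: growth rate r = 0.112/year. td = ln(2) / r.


td = ln(2) / 0.112 = 0.693147 / 0.112 = 6.18881 ≈ 6.2 years

6.2 years


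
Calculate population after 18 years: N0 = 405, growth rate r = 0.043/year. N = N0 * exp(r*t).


r*t = 0.043 * 18 = 0.774
exp(0.774) = 2.16842
N = 405 * 2.16842 = 878.210 ≈ 878

878


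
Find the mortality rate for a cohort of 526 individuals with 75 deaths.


Mortality rate = 75 / 526 = 0.142586 ≈ 0.1426

0.1426


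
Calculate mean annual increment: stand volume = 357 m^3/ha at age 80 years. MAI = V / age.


MAI = 357 / 80 = 4.4625 ≈ 4.46 m^3/ha/yr

4.46 m^3/ha/yr


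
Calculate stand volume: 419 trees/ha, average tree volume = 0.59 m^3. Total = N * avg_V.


V_stand = 419 * 0.59 = 247.21 ≈ 247.2 m^3/ha

247.2 m^3/ha


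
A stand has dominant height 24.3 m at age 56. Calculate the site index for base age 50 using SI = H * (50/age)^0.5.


50/56 = 0.892857
(0.892857)^0.5 = 0.944911
SI = 24.3 * 0.944911 = 22.9613 ≈ 23.0 m

23.0 m


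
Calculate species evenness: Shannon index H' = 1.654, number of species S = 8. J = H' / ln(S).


ln(8) = 2.07944
J = H' / ln(S) = 1.654 / 2.07944 = 0.795406 ≈ 0.7954

0.7954


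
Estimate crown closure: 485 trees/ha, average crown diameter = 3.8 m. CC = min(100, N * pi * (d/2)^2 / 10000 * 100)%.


(d/2)^2 = (3.8/2)^2 = 1.9^2 = 3.61
Crown area = 3.141593 * 3.61 = 11.3412 m^2
N * area / 10000 * 100 = 485 * 11.3412 / 10000 * 100 = 55.0048
CC = min(100, 55.0048) = 55.0048 ≈ 55.0%

55.0%


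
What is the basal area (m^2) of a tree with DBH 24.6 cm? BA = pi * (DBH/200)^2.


D/200 = 24.6/200 = 0.123 m
(D/200)^2 = 0.123^2 = 0.015129
BA = 3.141593 * 0.015129 = 0.0475292 ≈ 0.0475 m^2

0.0475 m^2


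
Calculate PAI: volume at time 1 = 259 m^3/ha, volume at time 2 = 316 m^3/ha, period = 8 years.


PAI = (V2 - V1) / period = (316 - 259) / 8 = 57 / 8 = 7.1250 ≈ 7.13 m^3/ha/yr

7.13 m^3/ha/yr


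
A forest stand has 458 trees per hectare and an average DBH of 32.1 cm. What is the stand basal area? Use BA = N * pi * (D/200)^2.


(D/200)^2 = (32.1/200)^2 = 0.1605^2 = 0.02576025
Individual BA = 3.141593 * 0.02576025 = 0.0809282 m^2
Stand BA = 458 * 0.0809282 = 37.0651 ≈ 37.07 m^2/ha

37.07 m^2/ha


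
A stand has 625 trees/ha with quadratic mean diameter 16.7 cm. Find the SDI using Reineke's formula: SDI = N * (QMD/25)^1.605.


QMD/25 = 16.7/25 = 0.668
(0.668)^1.605 = exp(1.605 * ln(0.668)) = exp(1.605 * (-0.403467)) = exp(-0.647565) = 0.523319
SDI = 625 * 0.523319 = 327.074 ≈ 327

327


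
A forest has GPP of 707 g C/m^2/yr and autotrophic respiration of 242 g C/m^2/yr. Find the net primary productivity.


NPP = GPP - Ra = 707 - 242 = 465 g C/m^2/yr

465 g C/m^2/yr


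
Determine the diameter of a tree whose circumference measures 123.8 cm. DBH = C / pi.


DBH = C / pi = 123.8 / 3.141593 = 39.4068 ≈ 39.41 cm

39.41 cm
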